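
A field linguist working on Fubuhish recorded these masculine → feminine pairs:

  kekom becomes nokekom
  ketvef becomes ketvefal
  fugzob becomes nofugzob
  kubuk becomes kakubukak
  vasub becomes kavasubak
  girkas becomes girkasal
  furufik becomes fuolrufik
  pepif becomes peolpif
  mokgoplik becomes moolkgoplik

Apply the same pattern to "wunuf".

fugzob and vasub both end in -b yet inflect differently (nofugzob, kavasubak), so the final letter is not what conditions the rule; the last vowel is.
"wunuf" has last vowel 'u'. The stems whose last vowel is 'u' (kubuk → kakubukak, vasub → kavasubak) add ka- … -ak around the stem.
The other patterns: stems whose last vowel is 'o' add the prefix no-; stems whose last vowel is 'a' or 'e' add -al; stems whose last vowel is 'i' insert -ol- after the first vowel.
So wunuf → kawunufak.

kawunufak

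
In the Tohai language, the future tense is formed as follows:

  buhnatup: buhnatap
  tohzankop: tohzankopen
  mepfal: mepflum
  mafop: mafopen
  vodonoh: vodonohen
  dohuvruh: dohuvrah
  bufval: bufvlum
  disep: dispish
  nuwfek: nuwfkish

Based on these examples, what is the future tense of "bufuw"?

bufaw

"bufuw" has last vowel 'u'. The stems whose last vowel is 'u' (buhnatup → buhnatap, dohuvruh → dohuvrah) change the last vowel to 'a'.
The other patterns: stems whose last vowel is 'e' delete the last vowel and add -ish; stems whose last vowel is 'o' add -en; stems whose last vowel is 'a' delete the last vowel and add -um.
So bufuw → bufaw.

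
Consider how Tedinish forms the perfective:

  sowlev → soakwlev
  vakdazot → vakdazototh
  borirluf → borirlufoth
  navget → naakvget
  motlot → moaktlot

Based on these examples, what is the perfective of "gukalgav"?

vakdazot and motlot both end in -t yet inflect differently (vakdazototh, moaktlot), so the final letter is not what conditions the rule; the number of vowels is.
"gukalgav" has 3 vowels. The stems with 3 vowels (vakdazot → vakdazototh, borirluf → borirlufoth) add -oth.
So gukalgav → gukalgavoth.

gukalgavoth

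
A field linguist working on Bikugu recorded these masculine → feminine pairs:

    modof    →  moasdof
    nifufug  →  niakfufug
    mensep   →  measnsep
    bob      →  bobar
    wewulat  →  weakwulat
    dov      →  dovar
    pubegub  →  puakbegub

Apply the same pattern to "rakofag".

raakkofag

"rakofag" has 3 vowels. The stems with 3 vowels (pubegub → puakbegub, wewulat → weakwulat, nifufug → niakfufug) insert -ak- after the first vowel.
The other patterns: stems with 1 vowel add -ar; stems with 2 vowels insert -as- after the first vowel.
So rakofag → raakkofag.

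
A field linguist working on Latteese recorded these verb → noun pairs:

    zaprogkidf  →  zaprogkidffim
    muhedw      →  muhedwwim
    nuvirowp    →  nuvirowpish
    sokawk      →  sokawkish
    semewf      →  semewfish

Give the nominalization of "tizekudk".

tizekudkkim

zaprogkidf and semewf both end in -f yet inflect differently (zaprogkidffim, semewfish), so the final letter is not what conditions the rule; the second-to-last letter is.
"tizekudk" has second-to-last letter 'd'. The stems whose second-to-last letter is 'd' (zaprogkidf → zaprogkidffim, muhedw → muhedwwim) double the final consonant and add -im.
So tizekudk → tizekudkkim.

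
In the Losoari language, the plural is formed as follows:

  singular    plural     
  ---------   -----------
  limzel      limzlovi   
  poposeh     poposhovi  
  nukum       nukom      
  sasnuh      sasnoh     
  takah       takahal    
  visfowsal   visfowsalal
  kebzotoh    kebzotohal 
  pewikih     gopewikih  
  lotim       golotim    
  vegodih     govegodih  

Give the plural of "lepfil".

golepfil

poposeh and sasnuh both end in -h yet inflect differently (poposhovi, sasnoh), so the final letter is not what conditions the rule; the last vowel is.
"lepfil" has last vowel 'i'. The stems whose last vowel is 'i' (pewikih → gopewikih, lotim → golotim, vegodih → govegodih) add the prefix go-.
The other patterns: stems whose last vowel is 'e' delete the last vowel and add -ovi; stems whose last vowel is 'u' change the last vowel to 'o'; stems whose last vowel is 'a' or 'o' add -al.
So lepfil → golepfil.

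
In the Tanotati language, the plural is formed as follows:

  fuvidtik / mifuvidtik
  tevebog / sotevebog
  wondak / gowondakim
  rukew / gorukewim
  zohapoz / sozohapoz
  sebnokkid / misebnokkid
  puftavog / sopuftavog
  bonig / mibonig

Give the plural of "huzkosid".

mihuzkosid

"huzkosid" has last vowel 'i'. The stems whose last vowel is 'i' (fuvidtik → mifuvidtik, bonig → mibonig, sebnokkid → misebnokkid) add the prefix mi-.
The other patterns: stems whose last vowel is 'o' add the prefix so-; stems whose last vowel is 'a' or 'e' add go- … -im around the stem.
So huzkosid → mihuzkosid.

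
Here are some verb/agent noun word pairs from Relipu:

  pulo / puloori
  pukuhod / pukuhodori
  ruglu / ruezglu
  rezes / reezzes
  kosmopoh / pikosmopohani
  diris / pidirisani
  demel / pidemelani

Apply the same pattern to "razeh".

raezzeh

"razeh" begins with r-. The stems beginning with r- (ruglu → ruezglu, rezes → reezzes) insert -ez- after the first vowel.
So razeh → raezzeh.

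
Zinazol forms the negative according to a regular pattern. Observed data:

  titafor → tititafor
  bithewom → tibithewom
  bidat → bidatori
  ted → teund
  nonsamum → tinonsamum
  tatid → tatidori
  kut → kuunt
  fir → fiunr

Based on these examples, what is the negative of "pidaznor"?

tipidaznor

"pidaznor" has 3 vowels. The stems with 3 vowels (nonsamum → tinonsamum, titafor → tititafor, bithewom → tibithewom) add the prefix ti-.
The other patterns: stems with 1 vowel insert -un- after the first vowel; stems with 2 vowels add -ori.
So pidaznor → tipidaznor.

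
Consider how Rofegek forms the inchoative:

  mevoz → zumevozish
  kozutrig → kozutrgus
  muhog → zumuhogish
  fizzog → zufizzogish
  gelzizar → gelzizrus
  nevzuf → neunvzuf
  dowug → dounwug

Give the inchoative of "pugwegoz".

zupugwegozish

fizzog and dowug both end in -g yet inflect differently (zufizzogish, dounwug), so the final letter is not what conditions the rule; the last vowel is.
"pugwegoz" has last vowel 'o'. The stems whose last vowel is 'o' (fizzog → zufizzogish, mevoz → zumevozish, muhog → zumuhogish) add zu- … -ish around the stem.
The other patterns: stems whose last vowel is 'u' insert -un- after the first vowel; stems whose last vowel is 'a' or 'i' delete the last vowel and add -us.
So pugwegoz → zupugwegozish.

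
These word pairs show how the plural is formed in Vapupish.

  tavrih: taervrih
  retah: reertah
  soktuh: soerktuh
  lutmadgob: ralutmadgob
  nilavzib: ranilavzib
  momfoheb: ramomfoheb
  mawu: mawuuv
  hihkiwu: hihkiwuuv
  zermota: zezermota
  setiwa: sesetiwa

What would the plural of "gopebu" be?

tavrih and nilavzib both have last vowel 'i' yet inflect differently (taervrih, ranilavzib), so the last vowel is not what conditions the rule; the final letter is.
"gopebu" ends in -u. The stems ending in -u (mawu → mawuuv, hihkiwu → hihkiwuuv) add -uv.
The other patterns: stems ending in -h insert -er- after the first vowel; stems ending in -b add the prefix ra-; stems ending in -a repeat the first consonant+vowel as a prefix.
So gopebu → gopebuuv.

gopebuuv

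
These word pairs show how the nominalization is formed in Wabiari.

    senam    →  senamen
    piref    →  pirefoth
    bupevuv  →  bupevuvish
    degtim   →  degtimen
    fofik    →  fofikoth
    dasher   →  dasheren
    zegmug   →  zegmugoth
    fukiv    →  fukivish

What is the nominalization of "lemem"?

fukiv and degtim both have last vowel 'i' yet inflect differently (fukivish, degtimen), so the last vowel is not what conditions the rule; the final letter is.
"lemem" ends in -m. The stems ending in -m (senam → senamen, degtim → degtimen) add -en.
The other patterns: stems ending in -v add -ish; stems ending in -f, -g or -k add -oth.
So lemem → lememen.

lememen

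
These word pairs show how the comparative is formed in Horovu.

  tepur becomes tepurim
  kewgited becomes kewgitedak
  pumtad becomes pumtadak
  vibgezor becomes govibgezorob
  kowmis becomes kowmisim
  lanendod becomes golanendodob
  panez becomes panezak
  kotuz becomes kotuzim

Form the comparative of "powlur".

powlurim

"powlur" has last vowel 'u'. The stems whose last vowel is 'u' (kotuz → kotuzim, tepur → tepurim) add -im.
The other patterns: stems whose last vowel is 'o' add go- … -ob around the stem; stems whose last vowel is 'a' or 'e' add -ak.
So powlur → powlurim.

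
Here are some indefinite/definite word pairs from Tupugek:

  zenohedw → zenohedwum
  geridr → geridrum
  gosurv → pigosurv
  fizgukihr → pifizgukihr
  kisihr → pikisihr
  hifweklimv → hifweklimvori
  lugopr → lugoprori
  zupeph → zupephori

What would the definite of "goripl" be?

"goripl" has second-to-last letter 'p'. The stems whose second-to-last letter is 'p' (lugopr → lugoprori, zupeph → zupephori) add -ori.
The other patterns: stems whose second-to-last letter is 'd' add -um; stems whose second-to-last letter is 'h' or 'r' add the prefix pi-.
So goripl → goriplori.

goriplori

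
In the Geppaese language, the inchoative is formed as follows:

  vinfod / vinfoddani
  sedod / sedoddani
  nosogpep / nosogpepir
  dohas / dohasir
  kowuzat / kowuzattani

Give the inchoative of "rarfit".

rarfittani

"rarfit" ends in -t. The one such stem in the data (kowuzat → kowuzattani) doubles the final consonant and adds -ani (as do sedod, vinfod), so the same rule applies.
So rarfit → rarfittani.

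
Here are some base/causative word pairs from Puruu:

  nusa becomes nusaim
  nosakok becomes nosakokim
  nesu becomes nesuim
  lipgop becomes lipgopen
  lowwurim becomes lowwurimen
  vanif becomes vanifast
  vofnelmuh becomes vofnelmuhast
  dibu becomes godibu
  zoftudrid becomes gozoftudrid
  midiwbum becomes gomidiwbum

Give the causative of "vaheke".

nesu and dibu both end in -u yet inflect differently (nesuim, godibu), so the final letter is not what conditions the rule; the first letter is.
"vaheke" begins with v-. The stems beginning with v- (vanif → vanifast, vofnelmuh → vofnelmuhast) add -ast.
The other patterns: stems beginning with n- add -im; stems beginning with l- add -en; stems beginning with d-, m- or z- add the prefix go-.
So vaheke → vahekeast.

vahekeast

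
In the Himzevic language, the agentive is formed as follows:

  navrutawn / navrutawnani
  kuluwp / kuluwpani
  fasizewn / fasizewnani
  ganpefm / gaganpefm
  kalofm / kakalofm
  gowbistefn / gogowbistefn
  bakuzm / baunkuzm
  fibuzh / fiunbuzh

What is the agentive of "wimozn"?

navrutawn and gowbistefn both end in -n yet inflect differently (navrutawnani, gogowbistefn), so the final letter is not what conditions the rule; the second-to-last letter is.
"wimozn" has second-to-last letter 'z'. The stems whose second-to-last letter is 'z' (bakuzm → baunkuzm, fibuzh → fiunbuzh) insert -un- after the first vowel.
The other patterns: stems whose second-to-last letter is 'w' add -ani; stems whose second-to-last letter is 'f' repeat the first consonant+vowel as a prefix.
So wimozn → wiunmozn.

wiunmozn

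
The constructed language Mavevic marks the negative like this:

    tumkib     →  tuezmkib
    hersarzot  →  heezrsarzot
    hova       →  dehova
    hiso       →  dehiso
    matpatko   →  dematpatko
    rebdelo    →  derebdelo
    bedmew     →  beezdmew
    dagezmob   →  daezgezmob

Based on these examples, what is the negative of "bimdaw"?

"bimdaw" ends in a consonant. The stems ending in a consonant (hersarzot → heezrsarzot, bedmew → beezdmew, tumkib → tuezmkib) insert -ez- after the first vowel.
The other pattern: stems ending in a vowel add the prefix de-.
So bimdaw → biezmdaw.

biezmdaw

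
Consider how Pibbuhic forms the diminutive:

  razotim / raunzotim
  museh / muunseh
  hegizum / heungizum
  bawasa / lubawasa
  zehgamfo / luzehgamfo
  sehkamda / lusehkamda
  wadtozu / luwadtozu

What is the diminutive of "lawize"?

lulawize

"lawize" ends in a vowel. The stems ending in a vowel (bawasa → lubawasa, zehgamfo → luzehgamfo, sehkamda → lusehkamda) add the prefix lu-.
So lawize → lulawize.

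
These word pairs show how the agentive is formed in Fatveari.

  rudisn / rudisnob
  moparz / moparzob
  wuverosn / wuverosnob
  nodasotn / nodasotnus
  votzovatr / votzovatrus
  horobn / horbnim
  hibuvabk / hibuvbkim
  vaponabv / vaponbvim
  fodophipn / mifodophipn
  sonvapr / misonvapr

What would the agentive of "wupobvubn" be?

rudisn and nodasotn both end in -n yet inflect differently (rudisnob, nodasotnus), so the final letter is not what conditions the rule; the second-to-last letter is.
"wupobvubn" has second-to-last letter 'b'. The stems whose second-to-last letter is 'b' (horobn → horbnim, hibuvabk → hibuvbkim, vaponabv → vaponbvim) delete the last vowel and add -im.
The other patterns: stems whose second-to-last letter is 'r' or 's' add -ob; stems whose second-to-last letter is 't' add -us; stems whose second-to-last letter is 'p' add the prefix mi-.
So wupobvubn → wupobvbnim.

wupobvbnim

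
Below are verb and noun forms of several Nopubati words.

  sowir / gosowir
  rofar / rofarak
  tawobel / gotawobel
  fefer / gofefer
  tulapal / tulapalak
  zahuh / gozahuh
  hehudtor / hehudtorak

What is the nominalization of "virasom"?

hehudtor and sowir both end in -r yet inflect differently (hehudtorak, gosowir), so the final letter is not what conditions the rule; the last vowel is.
"virasom" has last vowel 'o'. The one such stem in the data (hehudtor → hehudtorak) adds -ak, so the same rule applies.
So virasom → virasomak.

virasomak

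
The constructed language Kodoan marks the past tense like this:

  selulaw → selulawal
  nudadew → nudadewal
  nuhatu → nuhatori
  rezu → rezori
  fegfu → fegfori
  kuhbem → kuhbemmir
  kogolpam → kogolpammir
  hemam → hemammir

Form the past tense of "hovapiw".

nudadew and kuhbem both have last vowel 'e' yet inflect differently (nudadewal, kuhbemmir), so the last vowel is not what conditions the rule; the final letter is.
"hovapiw" ends in -w. The stems ending in -w (selulaw → selulawal, nudadew → nudadewal) add -al.
The other patterns: stems ending in -u drop the final letter and add -ori; stems ending in -m double the final consonant and add -ir.
So hovapiw → hovapiwal.

hovapiwal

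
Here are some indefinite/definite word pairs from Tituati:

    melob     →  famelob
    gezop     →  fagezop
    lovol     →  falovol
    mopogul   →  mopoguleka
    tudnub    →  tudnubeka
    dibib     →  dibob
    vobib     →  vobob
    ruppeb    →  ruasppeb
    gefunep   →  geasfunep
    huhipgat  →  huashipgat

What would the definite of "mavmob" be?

famavmob

lovol and mopogul both end in -l yet inflect differently (falovol, mopoguleka), so the final letter is not what conditions the rule; the last vowel is.
"mavmob" has last vowel 'o'. The stems whose last vowel is 'o' (melob → famelob, gezop → fagezop, lovol → falovol) add the prefix fa-.
The other patterns: stems whose last vowel is 'u' add -eka; stems whose last vowel is 'i' change the last vowel to 'o'; stems whose last vowel is 'a' or 'e' insert -as- after the first vowel.
So mavmob → famavmob.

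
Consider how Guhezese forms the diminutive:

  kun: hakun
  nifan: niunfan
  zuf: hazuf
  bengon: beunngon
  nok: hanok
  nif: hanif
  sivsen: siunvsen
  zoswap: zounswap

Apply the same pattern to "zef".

sivsen and kun both end in -n yet inflect differently (siunvsen, hakun), so the final letter is not what conditions the rule; the number of vowels is.
"zef" has 1 vowel. The stems with 1 vowel (kun → hakun, zuf → hazuf, nok → hanok) add the prefix ha-.
The other pattern: stems with 2 vowels insert -un- after the first vowel.
So zef → hazef.

hazef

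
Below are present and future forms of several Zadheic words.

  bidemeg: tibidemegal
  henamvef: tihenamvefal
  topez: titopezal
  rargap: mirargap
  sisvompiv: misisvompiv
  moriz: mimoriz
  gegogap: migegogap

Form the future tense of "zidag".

topez and moriz both end in -z yet inflect differently (titopezal, mimoriz), so the final letter is not what conditions the rule; the last vowel is.
"zidag" has last vowel 'a'. The stems whose last vowel is 'a' (rargap → mirargap, gegogap → migegogap) add the prefix mi-.
So zidag → mizidag.

mizidag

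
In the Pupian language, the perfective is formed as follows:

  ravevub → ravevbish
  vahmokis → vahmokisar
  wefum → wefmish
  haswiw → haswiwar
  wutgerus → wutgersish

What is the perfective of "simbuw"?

vahmokis and wutgerus both end in -s yet inflect differently (vahmokisar, wutgersish), so the final letter is not what conditions the rule; the last vowel is.
"simbuw" has last vowel 'u'. The stems whose last vowel is 'u' (wefum → wefmish, wutgerus → wutgersish, ravevub → ravevbish) delete the last vowel and add -ish.
So simbuw → simbwish.

simbwish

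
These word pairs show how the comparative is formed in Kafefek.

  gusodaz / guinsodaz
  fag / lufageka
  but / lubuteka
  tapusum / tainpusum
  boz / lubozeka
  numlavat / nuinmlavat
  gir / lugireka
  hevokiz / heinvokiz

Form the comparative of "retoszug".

boz and gusodaz both end in -z yet inflect differently (lubozeka, guinsodaz), so the final letter is not what conditions the rule; the number of vowels is.
"retoszug" has 3 vowels. The stems with 3 vowels (tapusum → tainpusum, gusodaz → guinsodaz, numlavat → nuinmlavat) insert -in- after the first vowel.
The other pattern: stems with 1 vowel add lu- … -eka around the stem.
So retoszug → reintoszug.

reintoszug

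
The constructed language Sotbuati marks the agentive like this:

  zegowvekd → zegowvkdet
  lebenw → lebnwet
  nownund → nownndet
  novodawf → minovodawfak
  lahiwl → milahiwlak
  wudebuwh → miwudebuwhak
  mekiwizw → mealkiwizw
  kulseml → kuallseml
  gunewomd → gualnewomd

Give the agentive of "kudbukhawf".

mikudbukhawfak

lebenw and mekiwizw both end in -w yet inflect differently (lebnwet, mealkiwizw), so the final letter is not what conditions the rule; the second-to-last letter is.
"kudbukhawf" has second-to-last letter 'w'. The stems whose second-to-last letter is 'w' (novodawf → minovodawfak, lahiwl → milahiwlak, wudebuwh → miwudebuwhak) add mi- … -ak around the stem.
The other patterns: stems whose second-to-last letter is 'k' or 'n' delete the last vowel and add -et; stems whose second-to-last letter is 'm' or 'z' insert -al- after the first vowel.
So kudbukhawf → mikudbukhawfak.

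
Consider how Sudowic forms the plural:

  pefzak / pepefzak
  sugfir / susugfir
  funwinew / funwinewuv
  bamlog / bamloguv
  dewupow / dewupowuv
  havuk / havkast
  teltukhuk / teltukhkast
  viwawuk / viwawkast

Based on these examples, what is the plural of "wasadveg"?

wasadveguv

"wasadveg" has last vowel 'e'. The one such stem in the data (funwinew → funwinewuv) adds -uv, so the same rule applies.
So wasadveg → wasadveguv.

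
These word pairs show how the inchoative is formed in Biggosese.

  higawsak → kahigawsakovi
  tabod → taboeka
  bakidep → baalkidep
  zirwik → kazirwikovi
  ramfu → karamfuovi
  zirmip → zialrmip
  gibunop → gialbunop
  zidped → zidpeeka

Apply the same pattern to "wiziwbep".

gibunop and tabod both have last vowel 'o' yet inflect differently (gialbunop, taboeka), so the last vowel is not what conditions the rule; the final letter is.
"wiziwbep" ends in -p. The stems ending in -p (zirmip → zialrmip, gibunop → gialbunop, bakidep → baalkidep) insert -al- after the first vowel.
The other patterns: stems ending in -d drop the final letter and add -eka; stems ending in -k or -u add ka- … -ovi around the stem.
So wiziwbep → wialziwbep.

wialziwbep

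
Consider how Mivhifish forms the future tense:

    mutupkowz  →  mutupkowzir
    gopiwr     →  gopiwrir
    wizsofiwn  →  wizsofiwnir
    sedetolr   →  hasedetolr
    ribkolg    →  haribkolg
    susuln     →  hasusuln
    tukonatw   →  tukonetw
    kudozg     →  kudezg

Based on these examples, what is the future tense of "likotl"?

gopiwr and sedetolr both end in -r yet inflect differently (gopiwrir, hasedetolr), so the final letter is not what conditions the rule; the second-to-last letter is.
"likotl" has second-to-last letter 't'. The one such stem in the data (tukonatw → tukonetw) changes the last vowel to 'e' (as does kudozg), so the same rule applies.
So likotl → liketl.

liketl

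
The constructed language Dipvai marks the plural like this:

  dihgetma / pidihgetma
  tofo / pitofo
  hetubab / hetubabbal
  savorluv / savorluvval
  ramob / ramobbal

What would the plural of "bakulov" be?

dihgetma and hetubab both have last vowel 'a' yet inflect differently (pidihgetma, hetubabbal), so the last vowel is not what conditions the rule; whether the stem ends in a vowel or a consonant is.
"bakulov" ends in a consonant. The stems ending in a consonant (hetubab → hetubabbal, savorluv → savorluvval, ramob → ramobbal) double the final consonant and add -al.
The other pattern: stems ending in a vowel add the prefix pi-.
So bakulov → bakulovval.

bakulovval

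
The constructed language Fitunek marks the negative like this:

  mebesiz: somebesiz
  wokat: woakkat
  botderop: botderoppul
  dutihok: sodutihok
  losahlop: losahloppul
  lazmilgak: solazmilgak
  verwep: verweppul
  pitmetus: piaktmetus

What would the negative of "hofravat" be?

hoakfravat

"hofravat" ends in -t. The one such stem in the data (wokat → woakkat) inserts -ak- after the first vowel (as does pitmetus), so the same rule applies.
So hofravat → hoakfravat.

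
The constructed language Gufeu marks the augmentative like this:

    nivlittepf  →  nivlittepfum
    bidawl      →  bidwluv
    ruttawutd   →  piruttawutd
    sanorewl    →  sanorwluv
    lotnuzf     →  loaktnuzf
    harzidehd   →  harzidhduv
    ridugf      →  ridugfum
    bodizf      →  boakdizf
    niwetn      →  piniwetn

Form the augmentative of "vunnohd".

"vunnohd" has second-to-last letter 'h'. The one such stem in the data (harzidehd → harzidhduv) deletes the last vowel and adds -uv (as do sanorewl, bidawl), so the same rule applies.
The other patterns: stems whose second-to-last letter is 't' add the prefix pi-; stems whose second-to-last letter is 'z' insert -ak- after the first vowel; stems whose second-to-last letter is 'g' or 'p' add -um.
So vunnohd → vunnhduv.

vunnhduv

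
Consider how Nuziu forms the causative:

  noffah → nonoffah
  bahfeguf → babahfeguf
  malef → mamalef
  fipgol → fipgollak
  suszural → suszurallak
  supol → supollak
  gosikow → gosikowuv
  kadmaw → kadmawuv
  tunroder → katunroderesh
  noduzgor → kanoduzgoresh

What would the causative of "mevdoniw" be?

noffah and suszural both have last vowel 'a' yet inflect differently (nonoffah, suszurallak), so the last vowel is not what conditions the rule; the final letter is.
"mevdoniw" ends in -w. The stems ending in -w (gosikow → gosikowuv, kadmaw → kadmawuv) add -uv.
So mevdoniw → mevdoniwuv.

mevdoniwuv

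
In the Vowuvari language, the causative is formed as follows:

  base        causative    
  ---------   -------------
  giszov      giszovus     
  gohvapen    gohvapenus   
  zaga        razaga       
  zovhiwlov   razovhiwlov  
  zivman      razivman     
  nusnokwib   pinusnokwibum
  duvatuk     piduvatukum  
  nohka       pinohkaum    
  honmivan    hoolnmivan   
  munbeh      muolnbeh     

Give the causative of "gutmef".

gutmefus

giszov and zovhiwlov both end in -v yet inflect differently (giszovus, razovhiwlov), so the final letter is not what conditions the rule; the first letter is.
"gutmef" begins with g-. The stems beginning with g- (giszov → giszovus, gohvapen → gohvapenus) add -us.
The other patterns: stems beginning with z- add the prefix ra-; stems beginning with d- or n- add pi- … -um around the stem; stems beginning with h- or m- insert -ol- after the first vowel.
So gutmef → gutmefus.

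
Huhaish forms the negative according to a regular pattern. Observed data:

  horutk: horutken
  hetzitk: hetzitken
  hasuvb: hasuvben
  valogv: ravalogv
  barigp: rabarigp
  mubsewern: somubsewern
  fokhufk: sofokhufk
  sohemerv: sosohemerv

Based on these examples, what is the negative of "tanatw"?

horutk and fokhufk both end in -k yet inflect differently (horutken, sofokhufk), so the final letter is not what conditions the rule; the second-to-last letter is.
"tanatw" has second-to-last letter 't'. The stems whose second-to-last letter is 't' (horutk → horutken, hetzitk → hetzitken) add -en.
The other patterns: stems whose second-to-last letter is 'g' add the prefix ra-; stems whose second-to-last letter is 'f' or 'r' add the prefix so-.
So tanatw → tanatwen.

tanatwen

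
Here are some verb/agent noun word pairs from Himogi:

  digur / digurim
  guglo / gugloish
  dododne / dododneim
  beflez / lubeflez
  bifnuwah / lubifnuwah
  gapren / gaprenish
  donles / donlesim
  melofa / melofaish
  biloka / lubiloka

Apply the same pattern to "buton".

melofa and biloka both end in -a yet inflect differently (melofaish, lubiloka), so the final letter is not what conditions the rule; the first letter is.
"buton" begins with b-. The stems beginning with b- (beflez → lubeflez, biloka → lubiloka, bifnuwah → lubifnuwah) add the prefix lu-.
The other patterns: stems beginning with g- or m- add -ish; stems beginning with d- add -im.
So buton → lubuton.

lubuton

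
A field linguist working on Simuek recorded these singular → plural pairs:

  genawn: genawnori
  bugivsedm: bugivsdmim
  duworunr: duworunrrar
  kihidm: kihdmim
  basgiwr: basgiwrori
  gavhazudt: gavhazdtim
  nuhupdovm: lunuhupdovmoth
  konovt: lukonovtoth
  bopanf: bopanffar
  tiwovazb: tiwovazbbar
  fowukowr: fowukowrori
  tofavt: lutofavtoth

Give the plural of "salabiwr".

salabiwrori

nuhupdovm and bugivsedm both end in -m yet inflect differently (lunuhupdovmoth, bugivsdmim), so the final letter is not what conditions the rule; the second-to-last letter is.
"salabiwr" has second-to-last letter 'w'. The stems whose second-to-last letter is 'w' (fowukowr → fowukowrori, genawn → genawnori, basgiwr → basgiwrori) add -ori.
The other patterns: stems whose second-to-last letter is 'v' add lu- … -oth around the stem; stems whose second-to-last letter is 'd' delete the last vowel and add -im; stems whose second-to-last letter is 'n' or 'z' double the final consonant and add -ar.
So salabiwr → salabiwrori.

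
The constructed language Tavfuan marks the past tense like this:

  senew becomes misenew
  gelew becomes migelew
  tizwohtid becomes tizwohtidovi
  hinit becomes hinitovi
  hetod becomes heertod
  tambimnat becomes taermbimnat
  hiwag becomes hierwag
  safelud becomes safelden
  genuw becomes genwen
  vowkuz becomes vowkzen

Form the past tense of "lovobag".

loervobag

tizwohtid and hetod both end in -d yet inflect differently (tizwohtidovi, heertod), so the final letter is not what conditions the rule; the last vowel is.
"lovobag" has last vowel 'a'. The stems whose last vowel is 'a' (tambimnat → taermbimnat, hiwag → hierwag) insert -er- after the first vowel.
So lovobag → loervobag.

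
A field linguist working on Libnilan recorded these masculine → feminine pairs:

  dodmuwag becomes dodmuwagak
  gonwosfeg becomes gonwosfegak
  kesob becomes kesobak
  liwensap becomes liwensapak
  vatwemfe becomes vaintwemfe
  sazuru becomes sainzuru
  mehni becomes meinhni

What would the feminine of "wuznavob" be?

wuznavobak

gonwosfeg and vatwemfe both have last vowel 'e' yet inflect differently (gonwosfegak, vaintwemfe), so the last vowel is not what conditions the rule; whether the stem ends in a vowel or a consonant is.
"wuznavob" ends in a consonant. The stems ending in a consonant (kesob → kesobak, gonwosfeg → gonwosfegak, dodmuwag → dodmuwagak) add -ak.
So wuznavob → wuznavobak.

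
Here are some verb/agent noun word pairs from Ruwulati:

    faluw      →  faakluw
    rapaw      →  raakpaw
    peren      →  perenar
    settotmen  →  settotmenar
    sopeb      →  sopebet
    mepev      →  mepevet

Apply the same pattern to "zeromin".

zerominar

peren and sopeb both have last vowel 'e' yet inflect differently (perenar, sopebet), so the last vowel is not what conditions the rule; the final letter is.
"zeromin" ends in -n. The stems ending in -n (peren → perenar, settotmen → settotmenar) add -ar.
The other patterns: stems ending in -w insert -ak- after the first vowel; stems ending in -b or -v add -et.
So zeromin → zerominar.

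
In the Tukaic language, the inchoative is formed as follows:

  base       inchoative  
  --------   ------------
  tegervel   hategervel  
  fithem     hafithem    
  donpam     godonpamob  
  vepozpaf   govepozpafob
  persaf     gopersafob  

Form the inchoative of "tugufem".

fithem and donpam both end in -m yet inflect differently (hafithem, godonpamob), so the final letter is not what conditions the rule; the last vowel is.
"tugufem" has last vowel 'e'. The stems whose last vowel is 'e' (tegervel → hategervel, fithem → hafithem) add the prefix ha-.
The other pattern: stems whose last vowel is 'a' add go- … -ob around the stem.
So tugufem → hatugufem.

hatugufem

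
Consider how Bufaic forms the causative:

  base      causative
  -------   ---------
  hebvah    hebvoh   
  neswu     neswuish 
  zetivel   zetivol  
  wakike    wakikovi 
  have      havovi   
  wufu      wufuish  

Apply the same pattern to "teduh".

tedoh

"teduh" ends in -h. The one such stem in the data (hebvah → hebvoh) changes the last vowel to 'o' (as does zetivel), so the same rule applies.
So teduh → tedoh.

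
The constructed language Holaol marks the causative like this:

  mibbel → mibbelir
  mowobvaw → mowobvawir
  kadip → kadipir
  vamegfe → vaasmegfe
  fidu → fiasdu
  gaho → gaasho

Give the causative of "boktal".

boktalir

mibbel and vamegfe both have last vowel 'e' yet inflect differently (mibbelir, vaasmegfe), so the last vowel is not what conditions the rule; whether the stem ends in a vowel or a consonant is.
"boktal" ends in a consonant. The stems ending in a consonant (mibbel → mibbelir, mowobvaw → mowobvawir, kadip → kadipir) add -ir.
The other pattern: stems ending in a vowel insert -as- after the first vowel.
So boktal → boktalir.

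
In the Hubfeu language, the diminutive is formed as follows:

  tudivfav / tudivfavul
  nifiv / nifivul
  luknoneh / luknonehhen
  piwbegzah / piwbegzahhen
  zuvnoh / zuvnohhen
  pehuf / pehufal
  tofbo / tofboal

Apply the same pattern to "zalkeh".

zalkehhen

tudivfav and piwbegzah both have last vowel 'a' yet inflect differently (tudivfavul, piwbegzahhen), so the last vowel is not what conditions the rule; the final letter is.
"zalkeh" ends in -h. The stems ending in -h (luknoneh → luknonehhen, piwbegzah → piwbegzahhen, zuvnoh → zuvnohhen) double the final consonant and add -en.
The other patterns: stems ending in -v add -ul; stems ending in -f or -o add -al.
So zalkeh → zalkehhen.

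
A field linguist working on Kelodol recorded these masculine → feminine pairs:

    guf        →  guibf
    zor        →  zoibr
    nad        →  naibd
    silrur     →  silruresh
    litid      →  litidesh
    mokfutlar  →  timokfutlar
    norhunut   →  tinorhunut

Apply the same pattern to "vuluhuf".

zor and silrur both end in -r yet inflect differently (zoibr, silruresh), so the final letter is not what conditions the rule; the number of vowels is.
"vuluhuf" has 3 vowels. The stems with 3 vowels (mokfutlar → timokfutlar, norhunut → tinorhunut) add the prefix ti-.
So vuluhuf → tivuluhuf.

tivuluhuf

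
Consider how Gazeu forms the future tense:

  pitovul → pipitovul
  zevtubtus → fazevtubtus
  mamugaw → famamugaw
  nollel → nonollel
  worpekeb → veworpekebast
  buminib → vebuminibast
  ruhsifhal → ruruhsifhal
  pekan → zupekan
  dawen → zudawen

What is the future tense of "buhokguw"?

dawen and nollel both have last vowel 'e' yet inflect differently (zudawen, nonollel), so the last vowel is not what conditions the rule; the final letter is.
"buhokguw" ends in -w. The one such stem in the data (mamugaw → famamugaw) adds the prefix fa-, so the same rule applies.
The other patterns: stems ending in -n add the prefix zu-; stems ending in -l repeat the first consonant+vowel as a prefix; stems ending in -b add ve- … -ast around the stem.
So buhokguw → fabuhokguw.

fabuhokguw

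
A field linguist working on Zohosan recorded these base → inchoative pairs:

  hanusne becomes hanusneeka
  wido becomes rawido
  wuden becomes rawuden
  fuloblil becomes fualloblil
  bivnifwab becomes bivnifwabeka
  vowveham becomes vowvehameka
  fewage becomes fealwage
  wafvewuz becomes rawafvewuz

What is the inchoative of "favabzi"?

"favabzi" begins with f-. The stems beginning with f- (fewage → fealwage, fuloblil → fualloblil) insert -al- after the first vowel.
The other patterns: stems beginning with w- add the prefix ra-; stems beginning with b-, h- or v- add -eka.
So favabzi → faalvabzi.

faalvabzi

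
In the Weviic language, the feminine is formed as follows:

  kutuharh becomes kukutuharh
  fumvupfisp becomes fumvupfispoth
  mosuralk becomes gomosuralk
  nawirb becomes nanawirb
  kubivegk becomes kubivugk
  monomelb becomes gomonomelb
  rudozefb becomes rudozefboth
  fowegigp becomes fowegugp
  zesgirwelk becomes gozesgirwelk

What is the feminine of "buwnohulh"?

monomelb and nawirb both end in -b yet inflect differently (gomonomelb, nanawirb), so the final letter is not what conditions the rule; the second-to-last letter is.
"buwnohulh" has second-to-last letter 'l'. The stems whose second-to-last letter is 'l' (monomelb → gomonomelb, zesgirwelk → gozesgirwelk, mosuralk → gomosuralk) add the prefix go-.
So buwnohulh → gobuwnohulh.

gobuwnohulh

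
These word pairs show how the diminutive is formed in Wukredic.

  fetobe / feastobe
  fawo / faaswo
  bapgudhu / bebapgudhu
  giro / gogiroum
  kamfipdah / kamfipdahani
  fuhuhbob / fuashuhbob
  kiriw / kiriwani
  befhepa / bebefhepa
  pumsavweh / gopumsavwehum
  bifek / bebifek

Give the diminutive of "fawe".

faaswe

kamfipdah and pumsavweh both end in -h yet inflect differently (kamfipdahani, gopumsavwehum), so the final letter is not what conditions the rule; the first letter is.
"fawe" begins with f-. The stems beginning with f- (fetobe → feastobe, fawo → faaswo, fuhuhbob → fuashuhbob) insert -as- after the first vowel.
So fawe → faaswe.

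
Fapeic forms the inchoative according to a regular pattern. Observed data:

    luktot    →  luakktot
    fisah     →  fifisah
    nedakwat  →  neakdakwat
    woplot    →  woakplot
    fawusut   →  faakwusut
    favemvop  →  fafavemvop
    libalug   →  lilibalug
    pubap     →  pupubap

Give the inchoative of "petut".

peaktut

luktot and favemvop both have last vowel 'o' yet inflect differently (luakktot, fafavemvop), so the last vowel is not what conditions the rule; the final letter is.
"petut" ends in -t. The stems ending in -t (luktot → luakktot, nedakwat → neakdakwat, fawusut → faakwusut) insert -ak- after the first vowel.
The other pattern: stems ending in -g, -h or -p repeat the first consonant+vowel as a prefix.
So petut → peaktut.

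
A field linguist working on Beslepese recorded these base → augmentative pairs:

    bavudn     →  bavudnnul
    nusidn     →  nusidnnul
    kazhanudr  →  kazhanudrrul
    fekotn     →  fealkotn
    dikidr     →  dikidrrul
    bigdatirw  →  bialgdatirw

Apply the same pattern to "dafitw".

daalfitw

bavudn and fekotn both end in -n yet inflect differently (bavudnnul, fealkotn), so the final letter is not what conditions the rule; the second-to-last letter is.
"dafitw" has second-to-last letter 't'. The one such stem in the data (fekotn → fealkotn) inserts -al- after the first vowel (as does bigdatirw), so the same rule applies.
The other pattern: stems whose second-to-last letter is 'd' double the final consonant and add -ul.
So dafitw → daalfitw.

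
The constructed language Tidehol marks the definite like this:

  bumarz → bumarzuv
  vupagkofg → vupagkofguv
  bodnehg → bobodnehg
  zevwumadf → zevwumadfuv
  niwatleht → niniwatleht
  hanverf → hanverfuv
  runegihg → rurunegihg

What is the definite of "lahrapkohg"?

lalahrapkohg

runegihg and vupagkofg both end in -g yet inflect differently (rurunegihg, vupagkofguv), so the final letter is not what conditions the rule; the second-to-last letter is.
"lahrapkohg" has second-to-last letter 'h'. The stems whose second-to-last letter is 'h' (runegihg → rurunegihg, bodnehg → bobodnehg, niwatleht → niniwatleht) repeat the first consonant+vowel as a prefix.
The other pattern: stems whose second-to-last letter is 'd', 'f' or 'r' add -uv.
So lahrapkohg → lalahrapkohg.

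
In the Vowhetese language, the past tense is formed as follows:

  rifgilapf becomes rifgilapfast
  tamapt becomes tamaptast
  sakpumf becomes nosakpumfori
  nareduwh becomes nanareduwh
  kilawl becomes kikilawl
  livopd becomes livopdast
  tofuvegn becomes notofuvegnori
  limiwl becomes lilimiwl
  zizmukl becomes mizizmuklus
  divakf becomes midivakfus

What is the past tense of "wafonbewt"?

wawafonbewt

kilawl and zizmukl both end in -l yet inflect differently (kikilawl, mizizmuklus), so the final letter is not what conditions the rule; the second-to-last letter is.
"wafonbewt" has second-to-last letter 'w'. The stems whose second-to-last letter is 'w' (nareduwh → nanareduwh, kilawl → kikilawl, limiwl → lilimiwl) repeat the first consonant+vowel as a prefix.
The other patterns: stems whose second-to-last letter is 'p' add -ast; stems whose second-to-last letter is 'k' add mi- … -us around the stem; stems whose second-to-last letter is 'g' or 'm' add no- … -ori around the stem.
So wafonbewt → wawafonbewt.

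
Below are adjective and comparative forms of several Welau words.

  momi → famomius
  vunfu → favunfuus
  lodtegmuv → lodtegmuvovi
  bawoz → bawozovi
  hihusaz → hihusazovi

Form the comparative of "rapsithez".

vunfu and lodtegmuv both have last vowel 'u' yet inflect differently (favunfuus, lodtegmuvovi), so the last vowel is not what conditions the rule; whether the stem ends in a vowel or a consonant is.
"rapsithez" ends in a consonant. The stems ending in a consonant (lodtegmuv → lodtegmuvovi, bawoz → bawozovi, hihusaz → hihusazovi) add -ovi.
The other pattern: stems ending in a vowel add fa- … -us around the stem.
So rapsithez → rapsithezovi.

rapsithezovi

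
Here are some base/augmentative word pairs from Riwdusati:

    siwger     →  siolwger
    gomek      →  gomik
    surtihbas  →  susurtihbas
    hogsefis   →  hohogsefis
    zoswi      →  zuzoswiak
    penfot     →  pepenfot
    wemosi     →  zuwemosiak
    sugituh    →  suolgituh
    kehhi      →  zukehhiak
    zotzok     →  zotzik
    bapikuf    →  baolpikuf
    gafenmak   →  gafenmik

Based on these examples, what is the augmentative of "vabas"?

vavabas

hogsefis and kehhi both have last vowel 'i' yet inflect differently (hohogsefis, zukehhiak), so the last vowel is not what conditions the rule; the final letter is.
"vabas" ends in -s. The stems ending in -s (hogsefis → hohogsefis, surtihbas → susurtihbas) repeat the first consonant+vowel as a prefix.
The other patterns: stems ending in -i add zu- … -ak around the stem; stems ending in -k change the last vowel to 'i'; stems ending in -f, -h or -r insert -ol- after the first vowel.
So vabas → vavabas.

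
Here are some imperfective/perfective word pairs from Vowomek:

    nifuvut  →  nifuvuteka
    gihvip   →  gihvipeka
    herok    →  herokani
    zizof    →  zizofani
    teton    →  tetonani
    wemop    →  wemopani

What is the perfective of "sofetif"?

sofetifeka

wemop and gihvip both end in -p yet inflect differently (wemopani, gihvipeka), so the final letter is not what conditions the rule; the last vowel is.
"sofetif" has last vowel 'i'. The one such stem in the data (gihvip → gihvipeka) adds -eka, so the same rule applies.
So sofetif → sofetifeka.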